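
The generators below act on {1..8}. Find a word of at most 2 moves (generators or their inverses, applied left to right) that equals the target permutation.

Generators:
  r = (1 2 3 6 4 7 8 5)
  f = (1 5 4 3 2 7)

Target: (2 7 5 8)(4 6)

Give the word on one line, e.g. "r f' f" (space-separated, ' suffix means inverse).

r' f'

  after r': (1 5 8 7 4 6 3 2)
  after f': (2 7 5 8)(4 6)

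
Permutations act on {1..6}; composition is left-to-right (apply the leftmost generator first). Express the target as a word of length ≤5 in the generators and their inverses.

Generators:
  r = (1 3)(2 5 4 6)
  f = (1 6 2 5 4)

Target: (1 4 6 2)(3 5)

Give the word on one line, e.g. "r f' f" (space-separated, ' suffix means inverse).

r' f' f' r f'

  after r': (1 3)(2 6 4 5)
  after f': (1 3 4 2)(5 6)
  after f': (1 3 5)(2 4 6)
  after r: (2 6 5 3 4)
  after f': (1 4 6 2)(3 5)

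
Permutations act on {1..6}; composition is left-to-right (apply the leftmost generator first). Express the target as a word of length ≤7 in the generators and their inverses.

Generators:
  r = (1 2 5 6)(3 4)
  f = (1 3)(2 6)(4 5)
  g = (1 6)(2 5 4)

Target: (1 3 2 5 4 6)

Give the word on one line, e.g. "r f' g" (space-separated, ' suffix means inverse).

  after r': (1 6 5 2)(3 4)
  after g: (2 6 4 3)
  after r': (1 6 3)(2 5)
  after g: (2 4)(3 6)
  after f: (1 3 2 5 4 6)

r' g r' g f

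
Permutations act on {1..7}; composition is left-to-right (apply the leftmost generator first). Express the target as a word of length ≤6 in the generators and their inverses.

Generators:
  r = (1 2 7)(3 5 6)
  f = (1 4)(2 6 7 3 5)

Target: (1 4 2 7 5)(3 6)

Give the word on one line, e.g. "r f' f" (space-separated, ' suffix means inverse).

f r' f' f'

  after f: (1 4)(2 6 7 3 5)
  after r': (1 4 7 6 2 5)
  after f': (2 3 7)(4 6 5)
  after f': (1 4 2 7 5)(3 6)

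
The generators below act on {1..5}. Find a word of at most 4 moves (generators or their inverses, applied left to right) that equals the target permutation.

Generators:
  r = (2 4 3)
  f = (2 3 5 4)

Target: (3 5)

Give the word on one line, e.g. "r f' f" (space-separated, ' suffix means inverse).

f' f' f' r

  after f': (2 4 5 3)
  after f': (2 5)(3 4)
  after f': (2 3 5 4)
  after r: (3 5)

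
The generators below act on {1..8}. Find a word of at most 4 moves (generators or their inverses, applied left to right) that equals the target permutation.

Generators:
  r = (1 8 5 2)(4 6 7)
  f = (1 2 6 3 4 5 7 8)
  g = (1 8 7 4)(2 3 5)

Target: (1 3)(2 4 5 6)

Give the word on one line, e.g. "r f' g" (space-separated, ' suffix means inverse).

g' f'

  after g': (1 4 7 8)(2 5 3)
  after f': (1 3)(2 4 5 6)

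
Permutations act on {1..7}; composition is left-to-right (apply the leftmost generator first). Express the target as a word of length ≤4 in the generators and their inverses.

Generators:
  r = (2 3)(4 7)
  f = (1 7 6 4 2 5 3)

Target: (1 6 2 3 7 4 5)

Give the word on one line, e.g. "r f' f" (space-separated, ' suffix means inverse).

f f

  after f: (1 7 6 4 2 5 3)
  after f: (1 6 2 3 7 4 5)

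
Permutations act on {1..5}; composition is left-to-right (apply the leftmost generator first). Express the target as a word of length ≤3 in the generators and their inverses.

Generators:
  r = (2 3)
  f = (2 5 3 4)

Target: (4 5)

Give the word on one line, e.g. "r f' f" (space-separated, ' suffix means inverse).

  after f': (2 4 3 5)
  after f': (2 3)(4 5)
  after r': (4 5)

f' f' r'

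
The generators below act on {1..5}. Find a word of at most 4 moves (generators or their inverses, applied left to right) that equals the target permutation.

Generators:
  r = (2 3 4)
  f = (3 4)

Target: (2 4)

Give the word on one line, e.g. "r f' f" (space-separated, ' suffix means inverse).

f r'

  after f: (3 4)
  after r': (2 4)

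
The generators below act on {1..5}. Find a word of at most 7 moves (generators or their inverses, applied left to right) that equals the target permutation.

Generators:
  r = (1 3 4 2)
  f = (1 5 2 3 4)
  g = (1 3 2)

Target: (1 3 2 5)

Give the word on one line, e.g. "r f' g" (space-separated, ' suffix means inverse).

  after g': (1 2 3)
  after f': (1 5)(3 4)
  after f': (2 5 4)
  after r': (1 2 5 3)
  after g': (1 3 2 5)

g' f' f' r' g'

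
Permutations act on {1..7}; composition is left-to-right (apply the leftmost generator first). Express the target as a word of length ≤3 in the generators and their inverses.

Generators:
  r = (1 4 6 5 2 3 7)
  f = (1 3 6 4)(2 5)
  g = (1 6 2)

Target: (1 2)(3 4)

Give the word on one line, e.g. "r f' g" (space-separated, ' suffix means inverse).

  after g': (1 2 6)
  after f': (1 5 2 3)(4 6)
  after f': (1 2)(3 4)

g' f' f'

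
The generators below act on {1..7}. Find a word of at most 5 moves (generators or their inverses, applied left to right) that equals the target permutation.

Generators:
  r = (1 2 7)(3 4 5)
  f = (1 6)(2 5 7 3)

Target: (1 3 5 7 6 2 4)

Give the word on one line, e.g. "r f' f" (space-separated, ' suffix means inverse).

r' r' f r

  after r': (1 7 2)(3 5 4)
  after r': (1 2 7)(3 4 5)
  after f: (1 5 2 3 4 7 6)
  after r: (1 3 5 7 6 2 4)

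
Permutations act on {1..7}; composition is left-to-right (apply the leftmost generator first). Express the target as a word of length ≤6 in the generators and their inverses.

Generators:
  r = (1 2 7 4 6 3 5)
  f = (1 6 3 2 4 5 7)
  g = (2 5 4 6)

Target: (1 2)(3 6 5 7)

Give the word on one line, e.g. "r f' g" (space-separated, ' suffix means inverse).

g' r' f g' r'

  after g': (2 6 4 5)
  after r': (1 5)(2 4 3 6 7)
  after f: (1 7 4 2 5 6)
  after g': (1 7 5 4 6)
  after r': (1 2)(3 6 5 7)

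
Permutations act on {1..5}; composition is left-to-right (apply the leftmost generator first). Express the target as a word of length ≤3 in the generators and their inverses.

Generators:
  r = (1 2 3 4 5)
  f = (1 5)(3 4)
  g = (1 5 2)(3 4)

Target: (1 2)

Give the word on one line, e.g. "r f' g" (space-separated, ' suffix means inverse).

  after g': (1 2 5)(3 4)
  after f: (1 2)

g' f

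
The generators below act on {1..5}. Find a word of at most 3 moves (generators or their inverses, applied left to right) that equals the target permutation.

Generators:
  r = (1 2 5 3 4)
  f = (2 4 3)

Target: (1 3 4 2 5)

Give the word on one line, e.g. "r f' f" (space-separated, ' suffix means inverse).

  after f: (2 4 3)
  after r': (1 4 5 2 3)
  after r': (1 3 4 2 5)

f r' r'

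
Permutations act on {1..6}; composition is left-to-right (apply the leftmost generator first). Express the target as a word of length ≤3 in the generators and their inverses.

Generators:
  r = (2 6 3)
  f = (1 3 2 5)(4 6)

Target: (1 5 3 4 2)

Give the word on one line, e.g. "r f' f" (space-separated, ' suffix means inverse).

f r f

  after f: (1 3 2 5)(4 6)
  after r: (1 2 5)(3 6 4)
  after f: (1 5 3 4 2)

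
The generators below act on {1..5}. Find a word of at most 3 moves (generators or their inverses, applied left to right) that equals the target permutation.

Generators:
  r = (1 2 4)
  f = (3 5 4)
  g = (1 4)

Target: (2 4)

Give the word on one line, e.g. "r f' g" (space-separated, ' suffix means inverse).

g r

  after g: (1 4)
  after r: (2 4)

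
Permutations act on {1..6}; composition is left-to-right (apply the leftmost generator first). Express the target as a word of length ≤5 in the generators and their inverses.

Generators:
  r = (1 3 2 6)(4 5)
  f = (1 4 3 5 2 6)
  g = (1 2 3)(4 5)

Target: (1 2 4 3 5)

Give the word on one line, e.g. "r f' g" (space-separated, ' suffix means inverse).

  after g: (1 2 3)(4 5)
  after f: (1 6)(2 5 3 4)
  after r': (1 2 4 3 5)

g f r'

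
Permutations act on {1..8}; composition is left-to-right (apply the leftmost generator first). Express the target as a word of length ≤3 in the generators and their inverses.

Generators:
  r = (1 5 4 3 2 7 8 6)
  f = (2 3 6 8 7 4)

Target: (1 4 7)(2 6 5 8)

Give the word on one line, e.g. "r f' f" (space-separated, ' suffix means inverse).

  after r: (1 5 4 3 2 7 8 6)
  after f': (1 5 7 6)(2 8 3 4)
  after r: (1 4 7)(2 6 5 8)

r f' r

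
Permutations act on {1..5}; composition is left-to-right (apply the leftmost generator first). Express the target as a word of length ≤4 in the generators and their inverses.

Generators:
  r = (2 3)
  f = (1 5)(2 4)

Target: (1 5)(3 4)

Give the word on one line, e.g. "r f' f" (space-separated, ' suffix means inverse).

  after r: (2 3)
  after f: (1 5)(2 3 4)
  after r: (1 5)(3 4)

r f r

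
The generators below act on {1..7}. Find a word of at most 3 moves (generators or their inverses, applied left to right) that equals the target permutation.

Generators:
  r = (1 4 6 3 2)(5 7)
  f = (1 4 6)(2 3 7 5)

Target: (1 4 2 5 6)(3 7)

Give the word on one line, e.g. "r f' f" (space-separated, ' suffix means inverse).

f f r'

  after f: (1 4 6)(2 3 7 5)
  after f: (1 6 4)(2 7)(3 5)
  after r': (1 4 2 5 6)(3 7)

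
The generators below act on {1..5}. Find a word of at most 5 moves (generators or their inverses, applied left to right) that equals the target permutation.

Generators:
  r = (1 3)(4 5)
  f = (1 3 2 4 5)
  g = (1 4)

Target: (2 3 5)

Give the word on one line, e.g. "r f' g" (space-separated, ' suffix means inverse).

  after r: (1 3)(4 5)
  after f': (2 3 5)
  after g: (1 4)(2 3 5)
  after g: (2 3 5)

r f' g g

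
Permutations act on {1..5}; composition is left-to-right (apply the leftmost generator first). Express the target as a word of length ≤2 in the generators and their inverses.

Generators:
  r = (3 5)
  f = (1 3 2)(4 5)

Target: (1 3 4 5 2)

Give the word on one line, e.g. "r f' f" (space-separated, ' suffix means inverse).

  after r': (3 5)
  after f: (1 3 4 5 2)

r' f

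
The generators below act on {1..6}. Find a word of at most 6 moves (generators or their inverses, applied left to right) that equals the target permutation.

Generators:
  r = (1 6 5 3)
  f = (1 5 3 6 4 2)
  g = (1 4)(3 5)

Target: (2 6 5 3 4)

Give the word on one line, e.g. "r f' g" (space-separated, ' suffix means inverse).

  after r: (1 6 5 3)
  after f': (1 3 2 4 6)
  after r': (1 5 6 3 2 4)
  after f': (2 6 5 3 4)

r f' r' f'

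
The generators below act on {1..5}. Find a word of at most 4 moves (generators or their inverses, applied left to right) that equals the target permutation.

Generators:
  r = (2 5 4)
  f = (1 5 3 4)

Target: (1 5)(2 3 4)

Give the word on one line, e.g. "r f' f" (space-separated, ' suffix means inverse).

r f

  after r: (2 5 4)
  after f: (1 5)(2 3 4)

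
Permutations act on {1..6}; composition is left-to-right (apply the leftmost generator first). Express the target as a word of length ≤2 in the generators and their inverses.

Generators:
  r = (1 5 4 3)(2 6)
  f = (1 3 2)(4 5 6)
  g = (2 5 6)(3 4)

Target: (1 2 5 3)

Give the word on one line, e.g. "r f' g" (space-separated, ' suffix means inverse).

  after r: (1 5 4 3)(2 6)
  after g': (1 2 5 3)

r g'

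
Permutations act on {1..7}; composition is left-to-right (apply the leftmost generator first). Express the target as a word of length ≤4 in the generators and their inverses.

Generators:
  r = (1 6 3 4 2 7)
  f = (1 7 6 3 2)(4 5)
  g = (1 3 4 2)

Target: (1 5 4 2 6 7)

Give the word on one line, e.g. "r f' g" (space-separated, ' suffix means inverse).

g' g' f'

  after g': (1 2 4 3)
  after g': (1 4)(2 3)
  after f': (1 5 4 2 6 7)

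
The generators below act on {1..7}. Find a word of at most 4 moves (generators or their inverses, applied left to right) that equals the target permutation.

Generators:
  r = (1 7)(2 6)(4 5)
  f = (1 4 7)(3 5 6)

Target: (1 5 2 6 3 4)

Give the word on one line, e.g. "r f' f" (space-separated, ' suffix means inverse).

  after f: (1 4 7)(3 5 6)
  after r': (1 5 2 6 3 4)

f r'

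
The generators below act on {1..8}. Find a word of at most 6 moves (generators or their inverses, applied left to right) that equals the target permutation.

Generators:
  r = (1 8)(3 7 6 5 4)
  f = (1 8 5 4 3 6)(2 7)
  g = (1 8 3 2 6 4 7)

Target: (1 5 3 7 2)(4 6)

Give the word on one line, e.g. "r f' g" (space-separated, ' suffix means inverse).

  after f: (1 8 5 4 3 6)(2 7)
  after r': (2 3 7)(6 8)
  after f: (1 8)(2 6 5 4 3)
  after f: (1 5 3 7 2)(4 6)

f r' f f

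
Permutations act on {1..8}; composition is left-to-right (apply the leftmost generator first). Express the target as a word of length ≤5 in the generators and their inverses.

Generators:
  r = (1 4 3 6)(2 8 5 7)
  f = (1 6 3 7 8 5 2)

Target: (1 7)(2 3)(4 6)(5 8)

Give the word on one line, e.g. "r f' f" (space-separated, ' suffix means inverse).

  after f: (1 6 3 7 8 5 2)
  after r': (1 3 5 7 2 6 4)
  after f: (1 7)(2 3)(4 6)(5 8)

f r' f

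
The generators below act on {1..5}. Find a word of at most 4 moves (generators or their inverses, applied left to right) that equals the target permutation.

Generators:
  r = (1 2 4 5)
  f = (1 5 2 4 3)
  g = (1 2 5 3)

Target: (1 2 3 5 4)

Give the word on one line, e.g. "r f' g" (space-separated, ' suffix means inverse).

f r' g' f'

  after f: (1 5 2 4 3)
  after r': (1 4 3 5)
  after g': (1 4 5 3 2)
  after f': (1 2 3 5 4)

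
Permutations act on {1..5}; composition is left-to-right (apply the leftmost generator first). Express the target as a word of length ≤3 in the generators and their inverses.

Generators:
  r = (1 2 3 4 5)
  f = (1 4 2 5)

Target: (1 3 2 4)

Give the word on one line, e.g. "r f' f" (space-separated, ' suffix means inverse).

f r'

  after f: (1 4 2 5)
  after r': (1 3 2 4)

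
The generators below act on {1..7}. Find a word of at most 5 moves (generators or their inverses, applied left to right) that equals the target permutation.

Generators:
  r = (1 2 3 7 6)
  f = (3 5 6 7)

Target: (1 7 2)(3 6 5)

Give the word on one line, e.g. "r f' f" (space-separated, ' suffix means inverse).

f r' f' f' f'

  after f: (3 5 6 7)
  after r': (1 6 3 5 7 2)
  after f': (1 5 6 7 2)
  after f': (1 3 7 2)
  after f': (1 7 2)(3 6 5)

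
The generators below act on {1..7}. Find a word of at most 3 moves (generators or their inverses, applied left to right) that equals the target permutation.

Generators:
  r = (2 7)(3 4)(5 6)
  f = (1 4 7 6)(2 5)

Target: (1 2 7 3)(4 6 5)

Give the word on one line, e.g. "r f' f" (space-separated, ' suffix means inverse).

  after f': (1 6 7 4)(2 5)
  after r': (1 5 7 3 4)(2 6)
  after f': (1 2 7 3)(4 6 5)

f' r' f'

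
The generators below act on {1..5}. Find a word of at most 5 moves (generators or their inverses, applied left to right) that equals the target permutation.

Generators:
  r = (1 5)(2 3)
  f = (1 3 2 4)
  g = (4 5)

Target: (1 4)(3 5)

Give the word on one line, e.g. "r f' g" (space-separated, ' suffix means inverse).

  after g: (4 5)
  after f': (1 4 5 2 3)
  after r: (1 4)(3 5)

g f' r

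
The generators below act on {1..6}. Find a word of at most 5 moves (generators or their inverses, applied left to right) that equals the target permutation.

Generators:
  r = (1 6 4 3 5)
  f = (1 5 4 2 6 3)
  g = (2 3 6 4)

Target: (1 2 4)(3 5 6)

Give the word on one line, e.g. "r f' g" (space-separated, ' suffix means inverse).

  after g: (2 3 6 4)
  after r': (1 5 3)(2 4)
  after g: (1 5 6 4 3)
  after f: (1 4)(2 6)(3 5)
  after g: (1 2 4)(3 5 6)

g r' g f g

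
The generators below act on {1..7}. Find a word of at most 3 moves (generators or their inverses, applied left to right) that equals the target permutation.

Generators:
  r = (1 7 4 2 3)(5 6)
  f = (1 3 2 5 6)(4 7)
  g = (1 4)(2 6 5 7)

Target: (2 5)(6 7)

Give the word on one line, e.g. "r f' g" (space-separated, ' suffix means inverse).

g' g'

  after g': (1 4)(2 7 5 6)
  after g': (2 5)(6 7)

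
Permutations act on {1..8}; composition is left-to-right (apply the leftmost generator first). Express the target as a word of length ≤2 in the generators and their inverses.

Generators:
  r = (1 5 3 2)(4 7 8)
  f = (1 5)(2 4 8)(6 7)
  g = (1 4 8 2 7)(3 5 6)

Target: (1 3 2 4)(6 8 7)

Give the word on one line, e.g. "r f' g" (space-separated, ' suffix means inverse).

f' r

  after f': (1 5)(2 8 4)(6 7)
  after r: (1 3 2 4)(6 8 7)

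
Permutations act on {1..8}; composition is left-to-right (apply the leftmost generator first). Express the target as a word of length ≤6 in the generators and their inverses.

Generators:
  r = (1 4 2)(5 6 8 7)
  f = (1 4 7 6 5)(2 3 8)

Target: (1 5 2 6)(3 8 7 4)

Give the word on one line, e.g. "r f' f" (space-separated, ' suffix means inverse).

  after r': (1 2 4)(5 7 8 6)
  after r': (1 4 2)(5 8)(6 7)
  after f': (2 5 3)(4 8 6)
  after f': (1 5 2 6)(3 8 7 4)

r' r' f' f'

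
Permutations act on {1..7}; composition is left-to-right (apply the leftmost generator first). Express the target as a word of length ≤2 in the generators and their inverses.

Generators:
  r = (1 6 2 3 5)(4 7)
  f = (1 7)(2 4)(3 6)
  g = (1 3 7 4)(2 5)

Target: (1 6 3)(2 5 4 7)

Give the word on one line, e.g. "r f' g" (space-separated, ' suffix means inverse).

g f'

  after g: (1 3 7 4)(2 5)
  after f': (1 6 3)(2 5 4 7)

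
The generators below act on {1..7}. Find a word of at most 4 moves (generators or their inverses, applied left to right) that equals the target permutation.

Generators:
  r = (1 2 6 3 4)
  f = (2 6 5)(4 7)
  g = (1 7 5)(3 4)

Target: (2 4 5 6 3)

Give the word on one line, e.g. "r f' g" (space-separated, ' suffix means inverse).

g r r g'

  after g: (1 7 5)(3 4)
  after r: (1 7 5 2 6 3)
  after r: (1 7 5 6 4)(2 3)
  after g': (2 4 5 6 3)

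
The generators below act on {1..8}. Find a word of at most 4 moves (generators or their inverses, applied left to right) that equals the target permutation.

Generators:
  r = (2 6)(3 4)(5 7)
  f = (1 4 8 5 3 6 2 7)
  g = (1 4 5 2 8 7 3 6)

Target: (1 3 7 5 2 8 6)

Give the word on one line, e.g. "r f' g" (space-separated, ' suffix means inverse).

  after r: (2 6)(3 4)(5 7)
  after g: (1 4 6 8 7 2)(3 5)
  after g: (1 5 6 7 8 3 2 4)
  after f: (1 3 7 5 2 8 6)

r g g f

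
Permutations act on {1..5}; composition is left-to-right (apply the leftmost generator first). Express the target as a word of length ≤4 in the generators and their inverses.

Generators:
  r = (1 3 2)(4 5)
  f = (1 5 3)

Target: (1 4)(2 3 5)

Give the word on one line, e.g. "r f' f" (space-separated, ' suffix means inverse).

  after f: (1 5 3)
  after r: (1 4 5 2)
  after f': (1 4)(2 3 5)

f r f'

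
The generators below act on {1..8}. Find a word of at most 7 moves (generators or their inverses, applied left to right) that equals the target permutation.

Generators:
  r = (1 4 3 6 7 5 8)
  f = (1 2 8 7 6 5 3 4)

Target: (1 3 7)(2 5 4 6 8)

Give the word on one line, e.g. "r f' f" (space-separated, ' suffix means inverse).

  after r': (1 8 5 7 6 3 4)
  after f: (1 7 5 6 4 2 8 3)
  after f: (1 6)(2 7 3)(4 8)
  after f: (1 5 3 8)(2 6)(4 7)
  after f: (1 3 7)(2 5 4 6 8)

r' f f f f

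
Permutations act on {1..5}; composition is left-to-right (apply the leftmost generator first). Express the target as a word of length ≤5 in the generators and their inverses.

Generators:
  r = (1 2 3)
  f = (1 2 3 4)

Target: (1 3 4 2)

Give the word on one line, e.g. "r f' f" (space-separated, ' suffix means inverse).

  after r': (1 3 2)
  after r': (1 2 3)
  after f': (3 4)
  after r': (1 3 4 2)

r' r' f' r'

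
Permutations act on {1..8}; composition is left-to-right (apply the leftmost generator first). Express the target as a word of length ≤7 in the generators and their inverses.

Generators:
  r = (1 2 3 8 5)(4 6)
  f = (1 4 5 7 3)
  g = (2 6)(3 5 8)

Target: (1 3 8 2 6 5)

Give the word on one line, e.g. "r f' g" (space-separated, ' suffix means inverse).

g' r g g r

  after g': (2 6)(3 8 5)
  after r: (1 2 4 6 3 5 8)
  after g: (1 6 5 3 8)(2 4)
  after g: (1 2 4 6 8)
  after r: (1 3 8 2 6 5)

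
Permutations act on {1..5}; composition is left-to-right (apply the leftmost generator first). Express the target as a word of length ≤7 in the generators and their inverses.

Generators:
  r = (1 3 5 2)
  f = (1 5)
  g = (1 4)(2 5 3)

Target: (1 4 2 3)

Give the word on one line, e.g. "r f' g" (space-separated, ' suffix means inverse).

  after f: (1 5)
  after g': (1 2 3 5 4)
  after r: (2 5 4 3)
  after g: (1 4 2 3 5)
  after f': (1 4 2 3)

f g' r g f'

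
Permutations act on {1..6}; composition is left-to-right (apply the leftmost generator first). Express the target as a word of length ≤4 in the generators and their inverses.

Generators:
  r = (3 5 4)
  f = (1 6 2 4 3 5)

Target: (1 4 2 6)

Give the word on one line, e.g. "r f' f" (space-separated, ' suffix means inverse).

  after f': (1 5 3 4 2 6)
  after r: (1 4 2 6)

f' r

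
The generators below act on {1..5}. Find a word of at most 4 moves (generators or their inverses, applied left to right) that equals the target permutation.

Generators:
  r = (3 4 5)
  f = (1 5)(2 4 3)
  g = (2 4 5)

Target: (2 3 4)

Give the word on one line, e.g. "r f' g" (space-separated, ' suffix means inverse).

f f

  after f: (1 5)(2 4 3)
  after f: (2 3 4)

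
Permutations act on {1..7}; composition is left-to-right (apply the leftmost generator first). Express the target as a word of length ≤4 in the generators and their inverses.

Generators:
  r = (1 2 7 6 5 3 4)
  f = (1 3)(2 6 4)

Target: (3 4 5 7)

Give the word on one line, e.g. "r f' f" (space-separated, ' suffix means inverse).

r' r' f

  after r': (1 4 3 5 6 7 2)
  after r': (1 3 6 2 4 5 7)
  after f: (3 4 5 7)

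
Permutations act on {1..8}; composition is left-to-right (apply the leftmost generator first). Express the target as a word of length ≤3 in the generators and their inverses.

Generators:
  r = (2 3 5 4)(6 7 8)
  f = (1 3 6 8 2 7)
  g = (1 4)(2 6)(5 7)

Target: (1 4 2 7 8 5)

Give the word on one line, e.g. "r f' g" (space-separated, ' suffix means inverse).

r' g' f'

  after r': (2 4 5 3)(6 8 7)
  after g': (1 4 7 2)(3 6 8 5)
  after f': (1 4 2 7 8 5)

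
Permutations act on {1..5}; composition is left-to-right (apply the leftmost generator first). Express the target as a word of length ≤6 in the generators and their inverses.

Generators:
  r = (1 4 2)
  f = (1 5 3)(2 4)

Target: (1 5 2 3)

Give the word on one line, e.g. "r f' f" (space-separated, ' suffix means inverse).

  after f: (1 5 3)(2 4)
  after f: (1 3 5)
  after r: (1 3 5 4 2)
  after f': (1 5 2 3)

f f r f'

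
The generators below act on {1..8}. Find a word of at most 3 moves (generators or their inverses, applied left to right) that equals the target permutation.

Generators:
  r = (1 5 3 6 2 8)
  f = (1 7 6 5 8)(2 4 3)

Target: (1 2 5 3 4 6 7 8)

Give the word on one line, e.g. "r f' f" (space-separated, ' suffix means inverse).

  after f': (1 8 5 6 7)(2 3 4)
  after r': (1 2 5 3 4 6 7 8)

f' r'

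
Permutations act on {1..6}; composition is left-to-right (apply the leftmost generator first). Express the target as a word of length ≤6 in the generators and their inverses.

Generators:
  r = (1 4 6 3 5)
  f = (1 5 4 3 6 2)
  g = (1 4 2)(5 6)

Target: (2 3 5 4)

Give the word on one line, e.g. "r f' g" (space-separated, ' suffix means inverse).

  after r: (1 4 6 3 5)
  after f: (1 3 4 2)
  after f: (1 6 2 5 4)
  after g': (1 5)(2 6 4)
  after r: (2 3 5 4)

r f f g' r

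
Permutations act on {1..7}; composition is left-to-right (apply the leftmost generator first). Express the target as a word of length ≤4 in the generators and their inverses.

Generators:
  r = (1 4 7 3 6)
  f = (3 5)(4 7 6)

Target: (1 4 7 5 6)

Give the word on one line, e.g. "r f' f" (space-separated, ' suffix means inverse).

  after f: (3 5)(4 7 6)
  after r': (1 6)(3 5 7)
  after f: (1 4 7 5 6)

f r' f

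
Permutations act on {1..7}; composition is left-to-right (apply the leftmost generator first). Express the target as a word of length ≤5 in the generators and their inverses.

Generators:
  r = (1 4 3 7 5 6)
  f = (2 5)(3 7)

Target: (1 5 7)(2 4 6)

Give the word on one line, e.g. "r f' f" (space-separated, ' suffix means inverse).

  after f: (2 5)(3 7)
  after r': (1 6 5 2 7 4)
  after f': (1 6 2 3 7 4)
  after r': (1 5 7)(2 4 6)

f r' f' r'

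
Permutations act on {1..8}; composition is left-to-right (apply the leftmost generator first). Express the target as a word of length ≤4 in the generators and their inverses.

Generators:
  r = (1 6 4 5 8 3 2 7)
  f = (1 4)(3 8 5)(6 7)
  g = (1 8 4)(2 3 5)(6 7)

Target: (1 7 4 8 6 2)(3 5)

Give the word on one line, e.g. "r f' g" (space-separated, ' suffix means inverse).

g' r' f'

  after g': (1 4 8)(2 5 3)(6 7)
  after r': (1 6 2 4 5 8 7)
  after f': (1 7 4 8 6 2)(3 5)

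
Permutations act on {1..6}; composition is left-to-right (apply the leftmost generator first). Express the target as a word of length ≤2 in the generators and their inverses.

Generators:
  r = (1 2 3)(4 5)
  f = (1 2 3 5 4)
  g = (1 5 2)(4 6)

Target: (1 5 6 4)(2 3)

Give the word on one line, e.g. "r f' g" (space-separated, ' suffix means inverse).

  after r: (1 2 3)(4 5)
  after g': (1 5 6 4)(2 3)

r g'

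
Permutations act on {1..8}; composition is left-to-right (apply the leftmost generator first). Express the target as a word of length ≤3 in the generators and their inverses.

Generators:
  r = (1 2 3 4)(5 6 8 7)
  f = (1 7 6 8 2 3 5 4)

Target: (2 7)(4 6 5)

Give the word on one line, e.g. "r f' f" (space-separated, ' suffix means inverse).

f' r

  after f': (1 4 5 3 2 8 6 7)
  after r: (2 7)(4 6 5)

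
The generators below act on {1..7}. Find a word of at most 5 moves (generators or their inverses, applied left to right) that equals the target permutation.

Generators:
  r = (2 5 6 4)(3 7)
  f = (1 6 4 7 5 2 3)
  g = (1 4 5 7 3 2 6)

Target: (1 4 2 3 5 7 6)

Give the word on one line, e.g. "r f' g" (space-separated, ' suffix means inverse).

  after f: (1 6 4 7 5 2 3)
  after g': (1 2 7 4 5 3 6)
  after r': (1 4 2 3 5 7 6)

f g' r'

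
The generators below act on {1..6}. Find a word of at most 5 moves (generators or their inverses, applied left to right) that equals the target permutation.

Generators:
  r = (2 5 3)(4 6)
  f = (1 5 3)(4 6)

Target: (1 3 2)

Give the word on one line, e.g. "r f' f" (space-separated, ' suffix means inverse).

  after f: (1 5 3)(4 6)
  after r': (1 2 3)
  after f: (1 2)(3 5)(4 6)
  after r': (1 3 2)

f r' f r'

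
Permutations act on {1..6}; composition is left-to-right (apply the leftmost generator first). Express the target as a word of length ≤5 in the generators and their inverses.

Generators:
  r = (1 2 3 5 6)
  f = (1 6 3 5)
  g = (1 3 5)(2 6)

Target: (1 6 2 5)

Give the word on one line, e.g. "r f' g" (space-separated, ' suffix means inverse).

g' f f

  after g': (1 5 3)(2 6)
  after f: (2 3 6)
  after f: (1 6 2 5)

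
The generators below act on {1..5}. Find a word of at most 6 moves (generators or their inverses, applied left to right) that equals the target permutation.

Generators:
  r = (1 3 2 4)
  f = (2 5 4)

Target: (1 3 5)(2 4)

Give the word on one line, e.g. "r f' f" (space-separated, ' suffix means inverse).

  after f': (2 4 5)
  after f': (2 5 4)
  after r: (1 3 2 5)
  after f': (1 3 4 5)
  after f': (1 3 5)(2 4)

f' f' r f' f'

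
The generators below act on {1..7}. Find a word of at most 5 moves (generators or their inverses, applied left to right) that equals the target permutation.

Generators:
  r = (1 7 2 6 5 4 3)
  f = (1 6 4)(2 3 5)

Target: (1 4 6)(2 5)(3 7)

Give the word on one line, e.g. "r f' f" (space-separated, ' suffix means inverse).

f r' f' r

  after f: (1 6 4)(2 3 5)
  after r': (1 2 4 3 6 5 7)
  after f': (1 5 7 4 2 6 3)
  after r: (1 4 6)(2 5)(3 7)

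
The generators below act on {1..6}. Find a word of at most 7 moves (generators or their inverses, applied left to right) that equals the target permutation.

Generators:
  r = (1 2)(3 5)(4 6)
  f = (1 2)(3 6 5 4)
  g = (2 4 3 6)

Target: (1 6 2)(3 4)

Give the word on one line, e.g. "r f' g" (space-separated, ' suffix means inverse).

  after g: (2 4 3 6)
  after f: (1 2 3 5 4 6)
  after g: (1 4 2 6)(3 5)
  after g: (1 3 5 6)
  after f: (1 6 2)(3 4)

g f g g f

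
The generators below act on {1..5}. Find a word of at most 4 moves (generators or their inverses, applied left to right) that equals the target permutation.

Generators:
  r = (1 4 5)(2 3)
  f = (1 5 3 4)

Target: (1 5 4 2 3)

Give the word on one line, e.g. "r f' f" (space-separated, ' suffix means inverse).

  after r': (1 5 4)(2 3)
  after r': (1 4 5)
  after f: (3 4)
  after r': (1 5 4 2 3)

r' r' f r'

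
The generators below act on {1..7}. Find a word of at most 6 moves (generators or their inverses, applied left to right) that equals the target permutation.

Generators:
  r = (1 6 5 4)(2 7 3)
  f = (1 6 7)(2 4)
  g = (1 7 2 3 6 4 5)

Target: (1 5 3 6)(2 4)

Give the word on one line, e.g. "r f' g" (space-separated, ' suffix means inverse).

  after f: (1 6 7)(2 4)
  after r': (2 5 6)(3 7 4)
  after f: (1 6 4 3)(2 5 7)
  after r: (1 5 3 6)(2 4)

f r' f r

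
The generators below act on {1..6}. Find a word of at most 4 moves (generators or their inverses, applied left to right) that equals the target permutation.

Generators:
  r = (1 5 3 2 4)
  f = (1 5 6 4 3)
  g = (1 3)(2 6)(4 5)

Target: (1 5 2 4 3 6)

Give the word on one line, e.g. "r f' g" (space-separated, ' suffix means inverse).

  after f: (1 5 6 4 3)
  after r': (2 3 4 5 6)
  after r': (1 4)(2 5 6 3)
  after g': (1 5 2 4 3 6)

f r' r' g'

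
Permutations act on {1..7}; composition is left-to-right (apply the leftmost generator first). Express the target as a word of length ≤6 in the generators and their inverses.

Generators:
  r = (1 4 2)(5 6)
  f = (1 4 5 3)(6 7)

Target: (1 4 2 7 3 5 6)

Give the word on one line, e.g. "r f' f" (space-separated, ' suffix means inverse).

r' f r f

  after r': (1 2 4)(5 6)
  after f: (1 2 5 7 6 3)
  after r: (2 6 3 4)(5 7)
  after f: (1 4 2 7 3 5 6)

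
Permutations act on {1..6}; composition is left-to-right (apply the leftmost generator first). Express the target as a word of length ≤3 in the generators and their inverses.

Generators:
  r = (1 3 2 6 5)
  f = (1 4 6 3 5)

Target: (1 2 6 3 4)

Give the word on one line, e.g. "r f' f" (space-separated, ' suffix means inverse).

f' f' r

  after f': (1 5 3 6 4)
  after f': (1 3 4 5 6)
  after r: (1 2 6 3 4)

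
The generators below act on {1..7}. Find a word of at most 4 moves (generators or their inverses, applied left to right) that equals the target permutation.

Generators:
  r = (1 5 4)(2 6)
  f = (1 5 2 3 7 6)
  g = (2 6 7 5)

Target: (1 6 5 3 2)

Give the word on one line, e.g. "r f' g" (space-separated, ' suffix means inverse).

g f g g

  after g: (2 6 7 5)
  after f: (1 5 3 7 2)
  after g: (1 2)(3 5)(6 7)
  after g: (1 6 5 3 2)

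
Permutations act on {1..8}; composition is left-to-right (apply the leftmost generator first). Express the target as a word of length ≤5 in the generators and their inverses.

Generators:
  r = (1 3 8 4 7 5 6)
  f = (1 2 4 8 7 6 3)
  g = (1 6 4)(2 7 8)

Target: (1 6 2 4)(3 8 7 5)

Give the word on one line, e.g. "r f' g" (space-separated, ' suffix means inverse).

  after r': (1 6 5 7 4 8 3)
  after g: (1 4 2 7)(3 6 5 8)
  after r': (1 8)(2 4)(3 5)(6 7)
  after r': (1 3 7 5)(2 8 6 4)
  after f': (1 6 2 4)(3 8 7 5)

r' g r' r' f'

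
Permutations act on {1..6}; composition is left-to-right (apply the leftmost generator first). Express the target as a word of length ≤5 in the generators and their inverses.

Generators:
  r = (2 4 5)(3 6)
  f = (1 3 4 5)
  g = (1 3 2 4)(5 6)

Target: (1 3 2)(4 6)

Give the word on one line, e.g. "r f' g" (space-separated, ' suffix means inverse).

g r f r

  after g: (1 3 2 4)(5 6)
  after r: (1 6 2 5 3 4)
  after f: (1 6 2)(3 5 4)
  after r: (1 3 2)(4 6)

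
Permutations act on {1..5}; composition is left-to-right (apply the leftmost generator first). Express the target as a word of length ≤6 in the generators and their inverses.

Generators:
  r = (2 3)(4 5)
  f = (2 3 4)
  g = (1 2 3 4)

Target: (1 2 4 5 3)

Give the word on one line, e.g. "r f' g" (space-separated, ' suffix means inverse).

  after g': (1 4 3 2)
  after g': (1 3)(2 4)
  after r: (1 2 5 4 3)
  after f: (1 3)(2 5)
  after r: (1 2 4 5 3)

g' g' r f r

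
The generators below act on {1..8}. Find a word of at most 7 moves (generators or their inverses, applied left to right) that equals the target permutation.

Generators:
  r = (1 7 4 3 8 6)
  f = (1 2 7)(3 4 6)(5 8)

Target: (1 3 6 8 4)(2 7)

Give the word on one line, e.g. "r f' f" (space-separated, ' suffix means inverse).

f r f r f'

  after f: (1 2 7)(3 4 6)(5 8)
  after r: (1 2 4)(5 6 8)
  after f: (1 7)(2 6 5 3 4)
  after r: (1 4 2)(5 8 6)
  after f': (1 3 6 8 4)(2 7)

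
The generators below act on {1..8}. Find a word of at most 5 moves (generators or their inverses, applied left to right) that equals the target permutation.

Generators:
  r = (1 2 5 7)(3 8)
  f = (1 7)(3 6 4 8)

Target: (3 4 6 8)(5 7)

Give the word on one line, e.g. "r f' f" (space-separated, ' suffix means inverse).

r r f r f

  after r: (1 2 5 7)(3 8)
  after r: (1 5)(2 7)
  after f: (1 5 7 2)(3 6 4 8)
  after r: (1 7 5)(3 6 4)
  after f: (3 4 6 8)(5 7)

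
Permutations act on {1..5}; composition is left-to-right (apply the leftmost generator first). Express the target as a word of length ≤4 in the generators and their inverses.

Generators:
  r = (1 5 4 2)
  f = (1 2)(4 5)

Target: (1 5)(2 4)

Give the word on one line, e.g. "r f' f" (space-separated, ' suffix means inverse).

  after r: (1 5 4 2)
  after r: (1 4)(2 5)
  after f: (1 5)(2 4)

r r f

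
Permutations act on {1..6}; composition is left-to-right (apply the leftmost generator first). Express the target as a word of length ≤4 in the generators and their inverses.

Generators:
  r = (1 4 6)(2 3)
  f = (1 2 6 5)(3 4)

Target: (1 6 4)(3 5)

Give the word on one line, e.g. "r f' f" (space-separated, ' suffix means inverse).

f' r' f'

  after f': (1 5 6 2)(3 4)
  after r': (1 5 4 2 6 3)
  after f': (1 6 4)(3 5)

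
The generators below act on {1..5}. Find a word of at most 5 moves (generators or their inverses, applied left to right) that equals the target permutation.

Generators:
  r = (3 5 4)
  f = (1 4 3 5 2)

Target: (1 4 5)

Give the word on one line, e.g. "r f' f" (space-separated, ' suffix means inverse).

  after r': (3 4 5)
  after f': (1 2 5 4 3)
  after r': (1 2 3)
  after f: (2 5)(3 4)
  after f: (1 4 5)

r' f' r' f f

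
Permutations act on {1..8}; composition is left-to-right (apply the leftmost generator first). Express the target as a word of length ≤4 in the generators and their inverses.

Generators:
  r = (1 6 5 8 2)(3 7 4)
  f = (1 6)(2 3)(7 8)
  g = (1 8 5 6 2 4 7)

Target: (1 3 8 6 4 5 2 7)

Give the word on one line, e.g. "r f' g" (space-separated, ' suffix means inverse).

g f' r'

  after g: (1 8 5 6 2 4 7)
  after f': (1 7 6 3 2 4 8 5)
  after r': (1 3 8 6 4 5 2 7)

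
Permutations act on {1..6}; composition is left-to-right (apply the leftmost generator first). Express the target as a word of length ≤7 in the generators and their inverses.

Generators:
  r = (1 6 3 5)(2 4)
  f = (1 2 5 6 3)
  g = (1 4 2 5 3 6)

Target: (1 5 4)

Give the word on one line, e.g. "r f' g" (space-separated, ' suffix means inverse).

r' r' r' f r

  after r': (1 5 3 6)(2 4)
  after r': (1 3)(5 6)
  after r': (1 6 3 5)(2 4)
  after f: (1 3 6)(2 4 5)
  after r: (1 5 4)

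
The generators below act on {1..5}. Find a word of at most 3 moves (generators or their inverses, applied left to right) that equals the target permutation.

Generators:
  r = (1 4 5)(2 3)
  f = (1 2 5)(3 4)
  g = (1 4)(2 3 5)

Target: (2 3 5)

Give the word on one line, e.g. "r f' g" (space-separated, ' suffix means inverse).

g' g'

  after g': (1 4)(2 5 3)
  after g': (2 3 5)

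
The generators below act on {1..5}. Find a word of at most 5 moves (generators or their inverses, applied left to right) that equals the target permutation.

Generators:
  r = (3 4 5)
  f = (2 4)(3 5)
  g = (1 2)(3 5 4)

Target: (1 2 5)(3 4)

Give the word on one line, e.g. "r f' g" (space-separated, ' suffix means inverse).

r' f' g'

  after r': (3 5 4)
  after f': (2 4 5)
  after g': (1 2 5)(3 4)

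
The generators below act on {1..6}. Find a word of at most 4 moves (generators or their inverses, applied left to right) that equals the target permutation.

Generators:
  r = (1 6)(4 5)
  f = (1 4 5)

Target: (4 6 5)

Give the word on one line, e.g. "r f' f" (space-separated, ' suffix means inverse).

r f r'

  after r: (1 6)(4 5)
  after f: (1 6 4)
  after r': (4 6 5)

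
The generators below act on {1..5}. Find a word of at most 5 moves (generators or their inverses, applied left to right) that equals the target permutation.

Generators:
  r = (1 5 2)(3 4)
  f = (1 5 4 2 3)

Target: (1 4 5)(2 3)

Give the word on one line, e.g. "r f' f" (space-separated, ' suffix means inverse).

  after r: (1 5 2)(3 4)
  after r: (1 2 5)
  after f: (1 3)(2 4)
  after r': (1 4 5)(2 3)

r r f r'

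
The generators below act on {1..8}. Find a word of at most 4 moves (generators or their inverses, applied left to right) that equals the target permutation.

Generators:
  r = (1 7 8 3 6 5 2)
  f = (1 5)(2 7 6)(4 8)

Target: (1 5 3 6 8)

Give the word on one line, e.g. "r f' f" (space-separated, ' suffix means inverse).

  after r': (1 2 5 6 3 8 7)
  after r': (1 5 3 7 2 6 8)
  after f': (2 7 6 4 8 5 3)
  after f': (1 5 3 6 8)

r' r' f' f'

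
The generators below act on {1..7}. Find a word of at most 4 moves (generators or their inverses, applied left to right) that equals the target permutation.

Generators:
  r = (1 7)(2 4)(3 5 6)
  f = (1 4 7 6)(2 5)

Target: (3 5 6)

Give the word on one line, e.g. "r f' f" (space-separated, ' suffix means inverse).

r' r'

  after r': (1 7)(2 4)(3 6 5)
  after r': (3 5 6)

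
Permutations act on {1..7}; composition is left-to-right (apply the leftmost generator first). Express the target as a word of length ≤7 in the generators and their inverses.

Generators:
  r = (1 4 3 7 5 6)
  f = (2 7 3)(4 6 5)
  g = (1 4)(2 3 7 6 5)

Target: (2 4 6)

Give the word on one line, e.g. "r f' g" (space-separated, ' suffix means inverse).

f f r g f'

  after f: (2 7 3)(4 6 5)
  after f: (2 3 7)(4 5 6)
  after r: (1 4 6 3 5)(2 7)
  after g: (2 6 7 3)(4 5)
  after f': (2 4 6)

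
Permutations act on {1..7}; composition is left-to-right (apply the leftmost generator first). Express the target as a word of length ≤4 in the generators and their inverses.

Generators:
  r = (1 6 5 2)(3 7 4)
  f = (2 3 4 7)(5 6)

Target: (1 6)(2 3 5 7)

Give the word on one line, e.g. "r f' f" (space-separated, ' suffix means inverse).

f' r' r' f'

  after f': (2 7 4 3)(5 6)
  after r': (1 2 3 5)
  after r': (1 5 2 4 7 3 6)
  after f': (1 6)(2 3 5 7)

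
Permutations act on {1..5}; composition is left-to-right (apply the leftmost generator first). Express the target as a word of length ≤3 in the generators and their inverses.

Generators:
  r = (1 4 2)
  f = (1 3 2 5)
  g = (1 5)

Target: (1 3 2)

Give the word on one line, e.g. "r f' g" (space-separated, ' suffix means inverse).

f g

  after f: (1 3 2 5)
  after g: (1 3 2)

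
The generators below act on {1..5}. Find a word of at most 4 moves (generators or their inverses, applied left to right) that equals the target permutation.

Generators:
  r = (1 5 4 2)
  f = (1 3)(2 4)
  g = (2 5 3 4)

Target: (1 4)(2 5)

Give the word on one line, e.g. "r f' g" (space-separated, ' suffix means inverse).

  after g': (2 4 3 5)
  after r': (1 2 5 4 3)
  after f: (1 4)(2 5)

g' r' f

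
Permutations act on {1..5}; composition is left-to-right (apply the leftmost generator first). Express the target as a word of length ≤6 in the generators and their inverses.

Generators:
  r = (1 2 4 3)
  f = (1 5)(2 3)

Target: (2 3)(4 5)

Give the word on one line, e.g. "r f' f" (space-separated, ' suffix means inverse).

  after r: (1 2 4 3)
  after r: (1 4)(2 3)
  after f: (1 4 5)
  after r': (1 2)(3 4 5)
  after r': (2 3)(4 5)

r r f r' r'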